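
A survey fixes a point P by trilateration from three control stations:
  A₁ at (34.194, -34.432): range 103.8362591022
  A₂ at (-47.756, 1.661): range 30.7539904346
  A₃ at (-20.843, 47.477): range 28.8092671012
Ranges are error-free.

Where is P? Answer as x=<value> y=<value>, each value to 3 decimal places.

x=-45.343 y=32.320

eq1: (x − 34.194)² + (y + 34.432)² = 103.8362591022²
eq2: (x + 47.756)² + (y − 1.661)² = 30.7539904346²
eq3: (x + 20.843)² + (y − 47.477)² = 28.8092671012²
eq1−eq3, eq1−eq2 (x²,y² cancel):
  -110.074·x + 163.818·y = 10285.698751
  -163.900·x + 72.186·y = 9764.762974
det = -110.074·72.186 − 163.818·-163.900 = 18903.968436
x = (10285.698751·72.186 − 163.818·9764.762974) / 18903.968436 = -45.342886
y = (-110.074·9764.762974 − 10285.698751·-163.900) / 18903.968436 = 32.320172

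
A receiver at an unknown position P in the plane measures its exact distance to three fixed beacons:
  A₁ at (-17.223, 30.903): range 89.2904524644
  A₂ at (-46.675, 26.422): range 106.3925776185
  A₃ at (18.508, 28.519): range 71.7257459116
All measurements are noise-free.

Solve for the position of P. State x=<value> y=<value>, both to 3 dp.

eq1: (x + 17.223)² + (y − 30.903)² = 89.2904524644²
eq2: (x + 46.675)² + (y − 26.422)² = 106.3925776185²
eq3: (x − 18.508)² + (y − 28.519)² = 71.7257459116²
eq3−eq1, eq3−eq2 (x²,y² cancel):
  -71.462·x + 4.768·y = -2732.454562
  -130.366·x − 4.194·y = -4453.999662
det = -71.462·-4.194 − 4.768·-130.366 = 921.296716
x = (-2732.454562·-4.194 − 4.768·-4453.999662) / 921.296716 = 35.489744
y = (-71.462·-4453.999662 − -2732.454562·-130.366) / 921.296716 = -41.167462

x=35.490 y=-41.167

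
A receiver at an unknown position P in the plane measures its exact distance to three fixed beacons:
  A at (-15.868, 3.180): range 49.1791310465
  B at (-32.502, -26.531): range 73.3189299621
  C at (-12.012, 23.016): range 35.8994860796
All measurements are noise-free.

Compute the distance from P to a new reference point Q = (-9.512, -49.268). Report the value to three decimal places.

100.242

eq1: (x + 15.868)² + (y − 3.180)² = 49.1791310465²
eq2: (x + 32.502)² + (y + 26.531)² = 73.3189299621²
eq3: (x + 12.012)² + (y − 23.016)² = 35.8994860796²
eq1−eq2, eq1−eq3 (x²,y² cancel):
  -33.268·x − 59.422·y = -1458.710419
  7.712·x + 39.672·y = 1541.932406
det = -33.268·39.672 − -59.422·7.712 = -861.545632
x = (-1458.710419·39.672 − -59.422·1541.932406) / -861.545632 = -39.179292
y = (-33.268·1541.932406 − -1458.710419·7.712) / -861.545632 = 46.483240
|P − Q| = √((-39.179292 − -9.512)² + (46.483240 − -49.268)²) = 100.241948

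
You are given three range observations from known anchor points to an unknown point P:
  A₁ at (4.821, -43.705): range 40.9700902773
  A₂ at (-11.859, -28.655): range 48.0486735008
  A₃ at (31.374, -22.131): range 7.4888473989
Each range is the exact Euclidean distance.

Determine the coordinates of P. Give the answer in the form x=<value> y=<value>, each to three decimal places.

x=34.275 y=-15.227

eq1: (x − 4.821)² + (y + 43.705)² = 40.9700902773²
eq2: (x + 11.859)² + (y + 28.655)² = 48.0486735008²
eq3: (x − 31.374)² + (y + 22.131)² = 7.4888473989²
eq3−eq1, eq3−eq2 (x²,y² cancel):
  -53.106·x − 43.148·y = -1163.205433
  -86.466·x − 13.048·y = -2764.956321
det = -53.106·-13.048 − -43.148·-86.466 = -3037.907880
x = (-1163.205433·-13.048 − -43.148·-2764.956321) / -3037.907880 = 34.275177
y = (-53.106·-2764.956321 − -1163.205433·-86.466) / -3037.907880 = -15.226943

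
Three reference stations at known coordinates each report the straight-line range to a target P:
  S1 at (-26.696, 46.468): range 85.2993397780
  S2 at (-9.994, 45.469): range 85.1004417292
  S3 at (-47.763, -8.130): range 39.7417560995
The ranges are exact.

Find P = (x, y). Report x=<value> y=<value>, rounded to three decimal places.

eq1: (x + 26.696)² + (y − 46.468)² = 85.2993397780²
eq2: (x + 9.994)² + (y − 45.469)² = 85.1004417292²
eq3: (x + 47.763)² + (y + 8.130)² = 39.7417560995²
eq3−eq2, eq3−eq1 (x²,y² cancel):
  75.538·x + 107.198·y = -5842.769077
  42.134·x + 109.196·y = -5172.019818
det = 75.538·109.196 − 107.198·42.134 = 3731.766916
x = (-5842.769077·109.196 − 107.198·-5172.019818) / 3731.766916 = -22.396048
y = (75.538·-5172.019818 − -5842.769077·42.134) / 3731.766916 = -38.722890

x=-22.396 y=-38.723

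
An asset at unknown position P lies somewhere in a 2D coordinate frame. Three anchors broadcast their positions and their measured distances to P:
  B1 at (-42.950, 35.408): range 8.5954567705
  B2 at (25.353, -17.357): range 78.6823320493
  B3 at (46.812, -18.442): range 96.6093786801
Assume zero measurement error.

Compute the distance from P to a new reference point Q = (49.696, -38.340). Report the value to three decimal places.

110.820

eq1: (x + 42.950)² + (y − 35.408)² = 8.5954567705²
eq2: (x − 25.353)² + (y + 17.357)² = 78.6823320493²
eq3: (x − 46.812)² + (y + 18.442)² = 96.6093786801²
eq3−eq2, eq3−eq1 (x²,y² cancel):
  -42.918·x + 2.170·y = 1555.032022
  -179.524·x + 107.700·y = 9826.448428
det = -42.918·107.700 − 2.170·-179.524 = -4232.701520
x = (1555.032022·107.700 − 2.170·9826.448428) / -4232.701520 = -34.529615
y = (-42.918·9826.448428 − 1555.032022·-179.524) / -4232.701520 = 33.682022
|P − Q| = √((-34.529615 − 49.696)² + (33.682022 − -38.340)²) = 110.820241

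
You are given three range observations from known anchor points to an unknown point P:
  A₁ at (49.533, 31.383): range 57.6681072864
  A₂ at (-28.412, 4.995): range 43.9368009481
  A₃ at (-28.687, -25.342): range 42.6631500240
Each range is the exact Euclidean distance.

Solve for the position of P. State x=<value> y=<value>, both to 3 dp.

eq1: (x − 49.533)² + (y − 31.383)² = 57.6681072864²
eq2: (x + 28.412)² + (y − 4.995)² = 43.9368009481²
eq3: (x + 28.687)² + (y + 25.342)² = 42.6631500240²
eq2−eq1, eq2−eq3 (x²,y² cancel):
  155.890·x + 52.776·y = 1211.050889
  -0.550·x − 60.674·y = 743.267272
det = 155.890·-60.674 − 52.776·-0.550 = -9429.443060
x = (1211.050889·-60.674 − 52.776·743.267272) / -9429.443060 = 11.952559
y = (155.890·743.267272 − 1211.050889·-0.550) / -9429.443060 = -12.358526

x=11.953 y=-12.359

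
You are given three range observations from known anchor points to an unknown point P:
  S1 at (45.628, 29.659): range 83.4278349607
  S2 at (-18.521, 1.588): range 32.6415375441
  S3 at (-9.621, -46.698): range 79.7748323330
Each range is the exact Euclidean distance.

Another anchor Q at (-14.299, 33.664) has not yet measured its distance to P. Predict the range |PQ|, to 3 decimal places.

24.170

eq1: (x − 45.628)² + (y − 29.659)² = 83.4278349607²
eq2: (x + 18.521)² + (y − 1.588)² = 32.6415375441²
eq3: (x + 9.621)² + (y + 46.698)² = 79.7748323330²
eq1−eq3, eq1−eq2 (x²,y² cancel):
  -110.498·x − 152.714·y = -92.124048
  -128.298·x − 56.142·y = 3278.712193
det = -110.498·-56.142 − -152.714·-128.298 = -13389.322056
x = (-92.124048·-56.142 − -152.714·3278.712193) / -13389.322056 = -37.782143
y = (-110.498·3278.712193 − -92.124048·-128.298) / -13389.322056 = 27.940957
|P − Q| = √((-37.782143 − -14.299)² + (27.940957 − 33.664)²) = 24.170462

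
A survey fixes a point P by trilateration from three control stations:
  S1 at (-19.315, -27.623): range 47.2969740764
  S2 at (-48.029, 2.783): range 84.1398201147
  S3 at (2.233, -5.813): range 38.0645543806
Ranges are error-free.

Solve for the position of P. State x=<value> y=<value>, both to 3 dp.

eq1: (x + 19.315)² + (y + 27.623)² = 47.2969740764²
eq2: (x + 48.029)² + (y − 2.783)² = 84.1398201147²
eq3: (x − 2.233)² + (y + 5.813)² = 38.0645543806²
eq2−eq3, eq2−eq1 (x²,y² cancel):
  100.524·x − 17.192·y = 3354.846357
  57.428·x − 60.812·y = 3664.074996
det = 100.524·-60.812 − -17.192·57.428 = -5125.763312
x = (3354.846357·-60.812 − -17.192·3664.074996) / -5125.763312 = 27.512417
y = (100.524·3664.074996 − 3354.846357·57.428) / -5125.763312 = -34.271063

x=27.512 y=-34.271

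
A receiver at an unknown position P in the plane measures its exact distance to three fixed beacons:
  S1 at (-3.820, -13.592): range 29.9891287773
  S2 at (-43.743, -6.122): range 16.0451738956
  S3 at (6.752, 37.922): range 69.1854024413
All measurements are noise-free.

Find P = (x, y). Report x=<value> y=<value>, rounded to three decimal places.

eq1: (x + 3.820)² + (y + 13.592)² = 29.9891287773²
eq2: (x + 43.743)² + (y + 6.122)² = 16.0451738956²
eq3: (x − 6.752)² + (y − 37.922)² = 69.1854024413²
eq3−eq1, eq3−eq2 (x²,y² cancel):
  -21.144·x − 103.028·y = 2602.939342
  -100.990·x − 88.088·y = 4996.433651
det = -21.144·-88.088 − -103.028·-100.990 = -8542.265048
x = (2602.939342·-88.088 − -103.028·4996.433651) / -8542.265048 = -33.420275
y = (-21.144·4996.433651 − 2602.939342·-100.990) / -8542.265048 = -18.405686

x=-33.420 y=-18.406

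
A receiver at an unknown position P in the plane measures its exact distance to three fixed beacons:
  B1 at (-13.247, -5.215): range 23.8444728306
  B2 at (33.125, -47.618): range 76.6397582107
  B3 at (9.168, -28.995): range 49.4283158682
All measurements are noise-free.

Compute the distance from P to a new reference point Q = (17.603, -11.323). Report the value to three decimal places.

38.008

eq1: (x + 13.247)² + (y + 5.215)² = 23.8444728306²
eq2: (x − 33.125)² + (y + 47.618)² = 76.6397582107²
eq3: (x − 9.168)² + (y + 28.995)² = 49.4283158682²
eq2−eq1, eq2−eq3 (x²,y² cancel):
  -92.744·x + 84.806·y = 2143.033339
  -47.914·x + 37.246·y = 990.516829
det = -92.744·37.246 − 84.806·-47.914 = 609.051660
x = (2143.033339·37.246 − 84.806·990.516829) / 609.051660 = -6.866988
y = (-92.744·990.516829 − 2143.033339·-47.914) / 609.051660 = 17.760081
|P − Q| = √((-6.866988 − 17.603)² + (17.760081 − -11.323)²) = 38.007971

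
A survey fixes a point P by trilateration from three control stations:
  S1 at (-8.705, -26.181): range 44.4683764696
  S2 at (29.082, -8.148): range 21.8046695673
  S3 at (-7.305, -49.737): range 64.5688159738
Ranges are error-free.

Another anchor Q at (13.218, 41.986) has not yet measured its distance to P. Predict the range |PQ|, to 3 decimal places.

eq1: (x + 8.705)² + (y + 26.181)² = 44.4683764696²
eq2: (x − 29.082)² + (y + 8.148)² = 21.8046695673²
eq3: (x + 7.305)² + (y + 49.737)² = 64.5688159738²
eq2−eq3, eq2−eq1 (x²,y² cancel):
  -72.774·x − 83.178·y = -2078.708815
  -75.574·x − 36.066·y = -1652.923733
det = -72.774·-36.066 − -83.178·-75.574 = -3661.427088
x = (-2078.708815·-36.066 − -83.178·-1652.923733) / -3661.427088 = 17.074265
y = (-72.774·-1652.923733 − -2078.708815·-75.574) / -3661.427088 = 10.052492
|P − Q| = √((17.074265 − 13.218)² + (10.052492 − 41.986)²) = 32.165505

32.166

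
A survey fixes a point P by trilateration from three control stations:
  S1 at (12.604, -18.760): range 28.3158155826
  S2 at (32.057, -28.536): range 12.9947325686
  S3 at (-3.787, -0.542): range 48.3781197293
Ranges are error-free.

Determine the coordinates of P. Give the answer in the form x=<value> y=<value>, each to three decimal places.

eq1: (x − 12.604)² + (y + 18.760)² = 28.3158155826²
eq2: (x − 32.057)² + (y + 28.536)² = 12.9947325686²
eq3: (x + 3.787)² + (y + 0.542)² = 48.3781197293²
eq1−eq2, eq1−eq3 (x²,y² cancel):
  38.906·x − 19.552·y = 1964.078467
  -32.782·x + 36.436·y = -2034.820339
det = 38.906·36.436 − -19.552·-32.782 = 776.625352
x = (1964.078467·36.436 − -19.552·-2034.820339) / 776.625352 = 40.918515
y = (38.906·-2034.820339 − 1964.078467·-32.782) / 776.625352 = -19.031441

x=40.919 y=-19.031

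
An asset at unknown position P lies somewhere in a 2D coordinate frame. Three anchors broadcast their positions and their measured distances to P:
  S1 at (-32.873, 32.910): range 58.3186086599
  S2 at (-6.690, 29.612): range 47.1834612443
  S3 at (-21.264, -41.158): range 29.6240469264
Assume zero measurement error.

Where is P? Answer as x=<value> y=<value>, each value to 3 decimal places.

x=-3.485 y=-17.462

eq1: (x + 32.873)² + (y − 32.910)² = 58.3186086599²
eq2: (x + 6.690)² + (y − 29.612)² = 47.1834612443²
eq3: (x + 21.264)² + (y + 41.158)² = 29.6240469264²
eq2−eq3, eq2−eq1 (x²,y² cancel):
  -29.148·x − 141.540·y = 2573.206875
  -52.366·x + 6.596·y = 67.294484
det = -29.148·6.596 − -141.540·-52.366 = -7604.143848
x = (2573.206875·6.596 − -141.540·67.294484) / -7604.143848 = -3.484644
y = (-29.148·67.294484 − 2573.206875·-52.366) / -7604.143848 = -17.462459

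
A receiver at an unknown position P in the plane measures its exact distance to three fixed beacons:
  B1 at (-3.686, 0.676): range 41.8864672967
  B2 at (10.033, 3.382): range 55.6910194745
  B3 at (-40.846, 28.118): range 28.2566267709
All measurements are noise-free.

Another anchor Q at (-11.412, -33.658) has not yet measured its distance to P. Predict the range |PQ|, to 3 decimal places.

48.137

eq1: (x + 3.686)² + (y − 0.676)² = 41.8864672967²
eq2: (x − 10.033)² + (y − 3.382)² = 55.6910194745²
eq3: (x + 40.846)² + (y − 28.118)² = 28.2566267709²
eq2−eq1, eq2−eq3 (x²,y² cancel):
  -27.438·x − 5.412·y = 1248.958067
  -101.758·x + 49.472·y = 4649.971321
det = -27.438·49.472 − -5.412·-101.758 = -1908.127032
x = (1248.958067·49.472 − -5.412·4649.971321) / -1908.127032 = -45.570393
y = (-27.438·4649.971321 − 1248.958067·-101.758) / -1908.127032 = 0.259122
|P − Q| = √((-45.570393 − -11.412)² + (0.259122 − -33.658)²) = 48.136961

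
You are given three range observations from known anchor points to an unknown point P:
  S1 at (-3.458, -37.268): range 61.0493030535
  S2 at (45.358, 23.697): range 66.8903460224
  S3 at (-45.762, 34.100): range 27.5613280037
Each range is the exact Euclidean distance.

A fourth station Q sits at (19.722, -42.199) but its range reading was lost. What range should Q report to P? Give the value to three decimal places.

75.494

eq1: (x + 3.458)² + (y + 37.268)² = 61.0493030535²
eq2: (x − 45.358)² + (y − 23.697)² = 66.8903460224²
eq3: (x + 45.762)² + (y − 34.100)² = 27.5613280037²
eq2−eq1, eq2−eq3 (x²,y² cancel):
  -97.632·x − 121.930·y = -470.733397
  -182.240·x + 20.806·y = 4352.766261
det = -97.632·20.806 − -121.930·-182.240 = -24251.854592
x = (-470.733397·20.806 − -121.930·4352.766261) / -24251.854592 = -21.480366
y = (-97.632·4352.766261 − -470.733397·-182.240) / -24251.854592 = 21.060481
|P − Q| = √((-21.480366 − 19.722)² + (21.060481 − -42.199)²) = 75.494350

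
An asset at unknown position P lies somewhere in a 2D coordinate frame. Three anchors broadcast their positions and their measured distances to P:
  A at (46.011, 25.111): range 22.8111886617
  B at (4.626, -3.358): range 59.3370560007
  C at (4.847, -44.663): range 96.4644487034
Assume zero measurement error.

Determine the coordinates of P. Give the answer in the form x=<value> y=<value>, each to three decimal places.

x=37.281 y=46.185

eq1: (x − 46.011)² + (y − 25.111)² = 22.8111886617²
eq2: (x − 4.626)² + (y + 3.358)² = 59.3370560007²
eq3: (x − 4.847)² + (y + 44.663)² = 96.4644487034²
eq2−eq3, eq2−eq1 (x²,y² cancel):
  0.442·x − 82.610·y = -3798.902711
  82.770·x + 56.938·y = 5715.434289
det = 0.442·56.938 − -82.610·82.770 = 6862.796296
x = (-3798.902711·56.938 − -82.610·5715.434289) / 6862.796296 = 37.280737
y = (0.442·5715.434289 − -3798.902711·82.770) / 6862.796296 = 46.185459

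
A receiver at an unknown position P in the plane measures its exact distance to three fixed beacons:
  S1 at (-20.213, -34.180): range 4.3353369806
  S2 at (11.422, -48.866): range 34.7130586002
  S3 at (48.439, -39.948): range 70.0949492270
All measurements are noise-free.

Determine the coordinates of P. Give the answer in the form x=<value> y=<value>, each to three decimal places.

eq1: (x + 20.213)² + (y + 34.180)² = 4.3353369806²
eq2: (x − 11.422)² + (y + 48.866)² = 34.7130586002²
eq3: (x − 48.439)² + (y + 39.948)² = 70.0949492270²
eq1−eq3, eq1−eq2 (x²,y² cancel):
  137.304·x − 11.536·y = -2529.165104
  63.270·x − 29.372·y = -244.691020
det = 137.304·-29.372 − -11.536·63.270 = -3303.010368
x = (-2529.165104·-29.372 − -11.536·-244.691020) / -3303.010368 = -21.635985
y = (137.304·-244.691020 − -2529.165104·63.270) / -3303.010368 = -38.275151

x=-21.636 y=-38.275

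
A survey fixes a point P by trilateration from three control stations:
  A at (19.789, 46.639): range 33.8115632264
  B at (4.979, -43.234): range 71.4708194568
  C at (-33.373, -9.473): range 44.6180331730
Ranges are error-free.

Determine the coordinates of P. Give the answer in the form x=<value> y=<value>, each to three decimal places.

eq1: (x − 19.789)² + (y − 46.639)² = 33.8115632264²
eq2: (x − 4.979)² + (y + 43.234)² = 71.4708194568²
eq3: (x + 33.373)² + (y + 9.473)² = 44.6180331730²
eq1−eq2, eq1−eq3 (x²,y² cancel):
  -29.620·x − 179.746·y = -4637.687871
  -106.324·x − 112.224·y = -2210.853060
det = -29.620·-112.224 − -179.746·-106.324 = -15787.238824
x = (-4637.687871·-112.224 − -179.746·-2210.853060) / -15787.238824 = -7.795403
y = (-29.620·-2210.853060 − -4637.687871·-106.324) / -15787.238824 = 27.085931

x=-7.795 y=27.086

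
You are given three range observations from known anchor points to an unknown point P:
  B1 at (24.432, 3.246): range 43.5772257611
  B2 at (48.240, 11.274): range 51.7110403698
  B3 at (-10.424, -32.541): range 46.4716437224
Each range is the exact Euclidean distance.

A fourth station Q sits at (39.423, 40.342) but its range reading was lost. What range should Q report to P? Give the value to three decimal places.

eq1: (x − 24.432)² + (y − 3.246)² = 43.5772257611²
eq2: (x − 48.240)² + (y − 11.274)² = 51.7110403698²
eq3: (x + 10.424)² + (y + 32.541)² = 46.4716437224²
eq2−eq3, eq2−eq1 (x²,y² cancel):
  -117.328·x − 87.630·y = -772.206193
  -47.616·x − 16.056·y = -1071.684445
det = -117.328·-16.056 − -87.630·-47.616 = -2288.771712
x = (-772.206193·-16.056 − -87.630·-1071.684445) / -2288.771712 = 35.614371
y = (-117.328·-1071.684445 − -772.206193·-47.616) / -2288.771712 = -38.872039
|P − Q| = √((35.614371 − 39.423)² + (-38.872039 − 40.342)²) = 79.305546

79.306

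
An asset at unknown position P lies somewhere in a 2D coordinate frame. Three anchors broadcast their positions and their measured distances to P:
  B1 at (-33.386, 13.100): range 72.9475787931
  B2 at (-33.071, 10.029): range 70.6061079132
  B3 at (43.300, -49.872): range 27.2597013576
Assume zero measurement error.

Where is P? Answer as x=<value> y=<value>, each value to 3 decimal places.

x=18.849 y=-37.820

eq1: (x + 33.386)² + (y − 13.100)² = 72.9475787931²
eq2: (x + 33.071)² + (y − 10.029)² = 70.6061079132²
eq3: (x − 43.300)² + (y + 49.872)² = 27.2597013576²
eq2−eq3, eq2−eq1 (x²,y² cancel):
  152.742·x − 119.802·y = 7409.965659
  -0.630·x + 6.142·y = -244.163663
det = 152.742·6.142 − -119.802·-0.630 = 862.666104
x = (7409.965659·6.142 − -119.802·-244.163663) / 862.666104 = 18.849372
y = (152.742·-244.163663 − 7409.965659·-0.630) / 862.666104 = -37.819694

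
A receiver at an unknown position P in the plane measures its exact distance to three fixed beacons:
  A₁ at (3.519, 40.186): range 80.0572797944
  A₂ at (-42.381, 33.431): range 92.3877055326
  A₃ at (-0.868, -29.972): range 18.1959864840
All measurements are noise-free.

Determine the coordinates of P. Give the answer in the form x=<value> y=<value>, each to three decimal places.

x=14.897 y=-39.059

eq1: (x − 3.519)² + (y − 40.186)² = 80.0572797944²
eq2: (x + 42.381)² + (y − 33.431)² = 92.3877055326²
eq3: (x + 0.868)² + (y + 29.972)² = 18.1959864840²
eq3−eq1, eq3−eq2 (x²,y² cancel):
  8.774·x + 140.316·y = -5349.850375
  -83.026·x + 126.806·y = -6189.687495
det = 8.774·126.806 − 140.316·-83.026 = 12762.472060
x = (-5349.850375·126.806 − 140.316·-6189.687495) / 12762.472060 = 14.896727
y = (8.774·-6189.687495 − -5349.850375·-83.026) / 12762.472060 = -39.058655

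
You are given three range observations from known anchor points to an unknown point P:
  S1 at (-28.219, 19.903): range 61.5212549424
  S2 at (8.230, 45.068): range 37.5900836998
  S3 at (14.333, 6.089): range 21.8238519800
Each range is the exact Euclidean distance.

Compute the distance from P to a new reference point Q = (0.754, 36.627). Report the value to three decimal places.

eq1: (x + 28.219)² + (y − 19.903)² = 61.5212549424²
eq2: (x − 8.230)² + (y − 45.068)² = 37.5900836998²
eq3: (x − 14.333)² + (y − 6.089)² = 21.8238519800²
eq2−eq1, eq2−eq3 (x²,y² cancel):
  -72.898·x − 50.330·y = -3278.266571
  12.206·x − 77.958·y = -919.612837
det = -72.898·-77.958 − -50.330·12.206 = 6297.310264
x = (-3278.266571·-77.958 − -50.330·-919.612837) / 6297.310264 = 33.233711
y = (-72.898·-919.612837 − -3278.266571·12.206) / 6297.310264 = 16.999712
|P − Q| = √((33.233711 − 0.754)² + (16.999712 − 36.627)²) = 37.949468

37.949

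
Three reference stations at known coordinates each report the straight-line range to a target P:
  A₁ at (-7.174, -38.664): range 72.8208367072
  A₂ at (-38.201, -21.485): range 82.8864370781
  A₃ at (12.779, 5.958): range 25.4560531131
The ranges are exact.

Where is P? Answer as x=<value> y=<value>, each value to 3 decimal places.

x=31.853 y=22.816

eq1: (x + 7.174)² + (y + 38.664)² = 72.8208367072²
eq2: (x + 38.201)² + (y + 21.485)² = 82.8864370781²
eq3: (x − 12.779)² + (y − 5.958)² = 25.4560531131²
eq2−eq3, eq2−eq1 (x²,y² cancel):
  101.960·x + 54.886·y = 4500.029790
  62.054·x − 34.358·y = 1192.736739
det = 101.960·-34.358 − 54.886·62.054 = -6909.037524
x = (4500.029790·-34.358 − 54.886·1192.736739) / -6909.037524 = 31.853434
y = (101.960·1192.736739 − 4500.029790·62.054) / -6909.037524 = 22.815538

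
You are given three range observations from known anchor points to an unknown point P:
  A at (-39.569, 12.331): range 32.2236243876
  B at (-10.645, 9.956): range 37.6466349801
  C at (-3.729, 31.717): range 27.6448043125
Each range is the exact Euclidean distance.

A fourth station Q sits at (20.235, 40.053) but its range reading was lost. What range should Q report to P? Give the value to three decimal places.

49.369

eq1: (x + 39.569)² + (y − 12.331)² = 32.2236243876²
eq2: (x + 10.645)² + (y − 9.956)² = 37.6466349801²
eq3: (x + 3.729)² + (y − 31.717)² = 27.6448043125²
eq3−eq1, eq3−eq2 (x²,y² cancel):
  -71.680·x − 38.772·y = 423.759029
  -13.832·x − 43.522·y = -1460.469489
det = -71.680·-43.522 − -38.772·-13.832 = 2583.362656
x = (423.759029·-43.522 − -38.772·-1460.469489) / 2583.362656 = -29.058314
y = (-71.680·-1460.469489 − 423.759029·-13.832) / 2583.362656 = 42.792245
|P − Q| = √((-29.058314 − 20.235)² + (42.792245 − 40.053)²) = 49.369366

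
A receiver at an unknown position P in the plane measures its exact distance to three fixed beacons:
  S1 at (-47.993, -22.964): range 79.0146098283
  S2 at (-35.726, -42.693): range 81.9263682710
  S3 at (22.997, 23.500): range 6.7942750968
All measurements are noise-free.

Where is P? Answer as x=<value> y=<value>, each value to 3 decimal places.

eq1: (x + 47.993)² + (y + 22.964)² = 79.0146098283²
eq2: (x + 35.726)² + (y + 42.693)² = 81.9263682710²
eq3: (x − 22.997)² + (y − 23.500)² = 6.7942750968²
eq2−eq3, eq2−eq1 (x²,y² cancel):
  117.446·x + 132.386·y = 4647.840328
  -24.534·x + 39.458·y = 200.255272
det = 117.446·39.458 − 132.386·-24.534 = 7882.142392
x = (4647.840328·39.458 − 132.386·200.255272) / 7882.142392 = 19.903661
y = (117.446·200.255272 − 4647.840328·-24.534) / 7882.142392 = 17.450750

x=19.904 y=17.451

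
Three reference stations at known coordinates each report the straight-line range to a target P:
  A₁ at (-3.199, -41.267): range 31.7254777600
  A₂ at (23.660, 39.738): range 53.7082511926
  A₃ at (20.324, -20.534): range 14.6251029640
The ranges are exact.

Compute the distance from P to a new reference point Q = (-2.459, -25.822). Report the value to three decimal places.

17.840

eq1: (x + 3.199)² + (y + 41.267)² = 31.7254777600²
eq2: (x − 23.660)² + (y − 39.738)² = 53.7082511926²
eq3: (x − 20.324)² + (y + 20.534)² = 14.6251029640²
eq1−eq2, eq1−eq3 (x²,y² cancel):
  53.718·x + 162.010·y = -1452.364953
  47.046·x + 41.466·y = -85.876456
det = 53.718·41.466 − 162.010·47.046 = -5394.451872
x = (-1452.364953·41.466 − 162.010·-85.876456) / -5394.451872 = 8.584917
y = (53.718·-85.876456 − -1452.364953·47.046) / -5394.451872 = -11.811181
|P − Q| = √((8.584917 − -2.459)² + (-11.811181 − -25.822)²) = 17.840155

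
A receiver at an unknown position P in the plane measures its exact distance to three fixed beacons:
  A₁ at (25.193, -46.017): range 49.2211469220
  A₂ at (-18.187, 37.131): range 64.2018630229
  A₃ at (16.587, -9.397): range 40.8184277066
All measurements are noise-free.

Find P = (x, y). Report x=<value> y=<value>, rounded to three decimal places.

x=-20.222 y=-27.039

eq1: (x − 25.193)² + (y + 46.017)² = 49.2211469220²
eq2: (x + 18.187)² + (y − 37.131)² = 64.2018630229²
eq3: (x − 16.587)² + (y + 9.397)² = 40.8184277066²
eq2−eq3, eq2−eq1 (x²,y² cancel):
  69.548·x − 93.056·y = 1109.689223
  86.760·x − 166.296·y = 2741.931319
det = 69.548·-166.296 − -93.056·86.760 = -3492.015648
x = (1109.689223·-166.296 − -93.056·2741.931319) / -3492.015648 = -20.222212
y = (69.548·2741.931319 − 1109.689223·86.760) / -3492.015648 = -27.038597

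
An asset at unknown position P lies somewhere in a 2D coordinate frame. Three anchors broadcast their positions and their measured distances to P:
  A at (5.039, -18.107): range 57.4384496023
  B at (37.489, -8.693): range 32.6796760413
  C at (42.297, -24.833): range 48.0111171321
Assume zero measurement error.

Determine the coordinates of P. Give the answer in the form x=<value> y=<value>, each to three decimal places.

x=45.055 y=23.099

eq1: (x − 5.039)² + (y + 18.107)² = 57.4384496023²
eq2: (x − 37.489)² + (y + 8.693)² = 32.6796760413²
eq3: (x − 42.297)² + (y + 24.833)² = 48.0111171321²
eq1−eq3, eq1−eq2 (x²,y² cancel):
  74.516·x − 13.452·y = 3046.567252
  64.900·x + 18.828·y = 3358.952667
det = 74.516·18.828 − -13.452·64.900 = 2276.022048
x = (3046.567252·18.828 − -13.452·3358.952667) / 2276.022048 = 45.054660
y = (74.516·3358.952667 − 3046.567252·64.900) / 2276.022048 = 23.098855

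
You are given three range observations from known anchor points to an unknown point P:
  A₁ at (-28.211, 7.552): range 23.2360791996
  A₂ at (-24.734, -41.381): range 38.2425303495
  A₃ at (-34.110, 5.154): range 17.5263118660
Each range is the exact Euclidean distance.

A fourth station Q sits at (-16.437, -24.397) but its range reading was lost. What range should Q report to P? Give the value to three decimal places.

32.318

eq1: (x + 28.211)² + (y − 7.552)² = 23.2360791996²
eq2: (x + 24.734)² + (y + 41.381)² = 38.2425303495²
eq3: (x + 34.110)² + (y − 5.154)² = 17.5263118660²
eq3−eq2, eq3−eq1 (x²,y² cancel):
  18.752·x − 93.070·y = -21.217419
  11.798·x + 4.796·y = -569.906360
det = 18.752·4.796 − -93.070·11.798 = 1187.974452
x = (-21.217419·4.796 − -93.070·-569.906360) / 1187.974452 = -44.734080
y = (18.752·-569.906360 − -21.217419·11.798) / 1187.974452 = -8.785173
|P − Q| = √((-44.734080 − -16.437)² + (-8.785173 − -24.397)²) = 32.318011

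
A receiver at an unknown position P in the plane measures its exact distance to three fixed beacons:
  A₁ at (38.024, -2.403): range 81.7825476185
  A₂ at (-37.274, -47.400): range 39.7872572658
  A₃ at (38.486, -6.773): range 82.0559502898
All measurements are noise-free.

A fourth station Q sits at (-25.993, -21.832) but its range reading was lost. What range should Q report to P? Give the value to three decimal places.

22.289

eq1: (x − 38.024)² + (y + 2.403)² = 81.7825476185²
eq2: (x + 37.274)² + (y + 47.400)² = 39.7872572658²
eq3: (x − 38.486)² + (y + 6.773)² = 82.0559502898²
eq3−eq2, eq3−eq1 (x²,y² cancel):
  -151.520·x − 81.254·y = 7259.218488
  -0.924·x + 8.740·y = -30.652857
det = -151.520·8.740 − -81.254·-0.924 = -1399.363496
x = (7259.218488·8.740 − -81.254·-30.652857) / -1399.363496 = -43.559020
y = (-151.520·-30.652857 − 7259.218488·-0.924) / -1399.363496 = -8.112287
|P − Q| = √((-43.559020 − -25.993)² + (-8.112287 − -21.832)²) = 22.288911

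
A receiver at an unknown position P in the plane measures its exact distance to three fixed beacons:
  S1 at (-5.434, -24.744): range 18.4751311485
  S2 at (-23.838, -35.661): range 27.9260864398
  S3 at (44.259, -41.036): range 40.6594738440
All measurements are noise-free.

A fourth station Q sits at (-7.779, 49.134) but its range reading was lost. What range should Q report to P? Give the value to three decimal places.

90.710

eq1: (x + 5.434)² + (y + 24.744)² = 18.4751311485²
eq2: (x + 23.838)² + (y + 35.661)² = 27.9260864398²
eq3: (x − 44.259)² + (y + 41.036)² = 40.6594738440²
eq2−eq1, eq2−eq3 (x²,y² cancel):
  36.808·x + 21.834·y = -759.627440
  136.194·x − 10.750·y = 929.528703
det = 36.808·-10.750 − 21.834·136.194 = -3369.345796
x = (-759.627440·-10.750 − 21.834·929.528703) / -3369.345796 = 3.599908
y = (36.808·929.528703 − -759.627440·136.194) / -3369.345796 = -40.859799
|P − Q| = √((3.599908 − -7.779)² + (-40.859799 − 49.134)²) = 90.710327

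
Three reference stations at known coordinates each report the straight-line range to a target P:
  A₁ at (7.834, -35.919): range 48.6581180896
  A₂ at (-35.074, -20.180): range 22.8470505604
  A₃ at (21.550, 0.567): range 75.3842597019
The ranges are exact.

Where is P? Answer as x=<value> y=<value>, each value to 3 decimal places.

x=-40.391 y=-42.400

eq1: (x − 7.834)² + (y + 35.919)² = 48.6581180896²
eq2: (x + 35.074)² + (y + 20.180)² = 22.8470505604²
eq3: (x − 21.550)² + (y − 0.567)² = 75.3842597019²
eq2−eq3, eq2−eq1 (x²,y² cancel):
  113.248·x + 41.494·y = -6333.492778
  85.816·x − 31.478·y = -2131.496496
det = 113.248·-31.478 − 41.494·85.816 = -7125.669648
x = (-6333.492778·-31.478 − 41.494·-2131.496496) / -7125.669648 = -40.390590
y = (113.248·-2131.496496 − -6333.492778·85.816) / -7125.669648 = -42.399847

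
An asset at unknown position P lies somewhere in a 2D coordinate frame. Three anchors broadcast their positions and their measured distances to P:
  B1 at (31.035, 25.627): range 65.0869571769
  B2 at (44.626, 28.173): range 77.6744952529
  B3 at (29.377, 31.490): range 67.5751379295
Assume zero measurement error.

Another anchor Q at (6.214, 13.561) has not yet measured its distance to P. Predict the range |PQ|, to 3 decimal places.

eq1: (x − 31.035)² + (y − 25.627)² = 65.0869571769²
eq2: (x − 44.626)² + (y − 28.173)² = 77.6744952529²
eq3: (x − 29.377)² + (y − 31.490)² = 67.5751379295²
eq3−eq2, eq3−eq1 (x²,y² cancel):
  30.498·x − 6.634·y = -536.358371
  3.316·x − 11.726·y = 95.373397
det = 30.498·-11.726 − -6.634·3.316 = -335.621204
x = (-536.358371·-11.726 − -6.634·95.373397) / -335.621204 = -20.624577
y = (30.498·95.373397 − -536.358371·3.316) / -335.621204 = -13.965930
|P − Q| = √((-20.624577 − 6.214)² + (-13.965930 − 13.561)²) = 38.445300

38.445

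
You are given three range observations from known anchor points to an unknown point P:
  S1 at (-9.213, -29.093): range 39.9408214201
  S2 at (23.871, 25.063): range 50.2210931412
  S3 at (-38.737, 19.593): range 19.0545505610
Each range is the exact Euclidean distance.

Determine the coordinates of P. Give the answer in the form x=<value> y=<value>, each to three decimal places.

eq1: (x + 9.213)² + (y + 29.093)² = 39.9408214201²
eq2: (x − 23.871)² + (y − 25.063)² = 50.2210931412²
eq3: (x + 38.737)² + (y − 19.593)² = 19.0545505610²
eq2−eq3, eq2−eq1 (x²,y² cancel):
  -125.216·x − 10.940·y = 2845.544507
  -66.168·x − 108.312·y = 660.192389
det = -125.216·-108.312 − -10.940·-66.168 = 12838.517472
x = (2845.544507·-108.312 − -10.940·660.192389) / 12838.517472 = -23.443837
y = (-125.216·660.192389 − 2845.544507·-66.168) / 12838.517472 = 8.226599

x=-23.444 y=8.227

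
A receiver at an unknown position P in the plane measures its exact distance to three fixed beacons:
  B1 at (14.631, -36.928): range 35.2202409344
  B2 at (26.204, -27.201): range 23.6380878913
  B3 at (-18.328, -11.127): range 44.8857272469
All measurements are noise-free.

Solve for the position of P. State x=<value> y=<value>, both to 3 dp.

eq1: (x − 14.631)² + (y + 36.928)² = 35.2202409344²
eq2: (x − 26.204)² + (y + 27.201)² = 23.6380878913²
eq3: (x + 18.328)² + (y + 11.127)² = 44.8857272469²
eq1−eq3, eq1−eq2 (x²,y² cancel):
  -65.918·x + 51.602·y = -1892.280771
  23.146·x + 19.454·y = 530.506844
det = -65.918·19.454 − 51.602·23.146 = -2476.748664
x = (-1892.280771·19.454 − 51.602·530.506844) / -2476.748664 = 25.916091
y = (-65.918·530.506844 − -1892.280771·23.146) / -2476.748664 = -3.564666

x=25.916 y=-3.565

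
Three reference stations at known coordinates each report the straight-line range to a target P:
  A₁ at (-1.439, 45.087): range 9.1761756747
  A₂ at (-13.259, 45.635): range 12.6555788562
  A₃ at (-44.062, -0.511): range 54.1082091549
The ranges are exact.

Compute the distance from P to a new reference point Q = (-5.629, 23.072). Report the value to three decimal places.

eq1: (x + 1.439)² + (y − 45.087)² = 9.1761756747²
eq2: (x + 13.259)² + (y − 45.635)² = 12.6555788562²
eq3: (x + 44.062)² + (y + 0.511)² = 54.1082091549²
eq3−eq2, eq3−eq1 (x²,y² cancel):
  61.606·x + 92.292·y = 3084.167963
  85.246·x + 91.196·y = 2936.683423
det = 61.606·91.196 − 92.292·85.246 = -2249.303056
x = (3084.167963·91.196 − 92.292·2936.683423) / -2249.303056 = -4.548696
y = (61.606·2936.683423 − 3084.167963·85.246) / -2249.303056 = 36.453809
|P − Q| = √((-4.548696 − -5.629)² + (36.453809 − 23.072)²) = 13.425344

13.425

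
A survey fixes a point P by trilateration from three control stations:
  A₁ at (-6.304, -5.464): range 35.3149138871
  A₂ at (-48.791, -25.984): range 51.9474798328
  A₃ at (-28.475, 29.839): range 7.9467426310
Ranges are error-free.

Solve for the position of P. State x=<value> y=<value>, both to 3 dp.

x=-28.635 y=21.894

eq1: (x + 6.304)² + (y + 5.464)² = 35.3149138871²
eq2: (x + 48.791)² + (y + 25.984)² = 51.9474798328²
eq3: (x + 28.475)² + (y − 29.839)² = 7.9467426310²
eq2−eq3, eq2−eq1 (x²,y² cancel):
  40.632·x + 111.646·y = 1280.851552
  84.974·x + 41.040·y = -1534.736707
det = 40.632·41.040 − 111.646·84.974 = -7819.469924
x = (1280.851552·41.040 − 111.646·-1534.736707) / -7819.469924 = -28.635363
y = (40.632·-1534.736707 − 1280.851552·84.974) / -7819.469924 = 21.893876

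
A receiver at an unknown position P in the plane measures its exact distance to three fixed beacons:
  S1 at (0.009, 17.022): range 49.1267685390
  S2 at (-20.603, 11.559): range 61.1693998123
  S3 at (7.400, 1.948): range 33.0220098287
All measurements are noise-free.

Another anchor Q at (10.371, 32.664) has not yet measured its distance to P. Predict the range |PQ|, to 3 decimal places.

eq1: (x − 0.009)² + (y − 17.022)² = 49.1267685390²
eq2: (x + 20.603)² + (y − 11.559)² = 61.1693998123²
eq3: (x − 7.400)² + (y − 1.948)² = 33.0220098287²
eq1−eq3, eq1−eq2 (x²,y² cancel):
  14.782·x − 30.148·y = 1091.792393
  -41.224·x − 10.926·y = -1059.910561
det = 14.782·-10.926 − -30.148·-41.224 = -1404.329284
x = (1091.792393·-10.926 − -30.148·-1059.910561) / -1404.329284 = 31.248446
y = (14.782·-1059.910561 − 1091.792393·-41.224) / -1404.329284 = -20.892858
|P − Q| = √((31.248446 − 10.371)² + (-20.892858 − 32.664)²) = 57.482212

57.482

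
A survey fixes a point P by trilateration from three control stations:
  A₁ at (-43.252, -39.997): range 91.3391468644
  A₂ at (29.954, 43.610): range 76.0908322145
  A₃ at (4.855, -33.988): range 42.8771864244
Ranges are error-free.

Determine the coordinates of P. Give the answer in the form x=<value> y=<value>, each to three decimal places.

x=47.583 y=-30.411

eq1: (x + 43.252)² + (y + 39.997)² = 91.3391468644²
eq2: (x − 29.954)² + (y − 43.610)² = 76.0908322145²
eq3: (x − 4.855)² + (y + 33.988)² = 42.8771864244²
eq1−eq2, eq1−eq3 (x²,y² cancel):
  146.412·x + 167.214·y = 1881.603706
  96.214·x + 12.018·y = 4212.646290
det = 146.412·12.018 − 167.214·96.214 = -14328.748380
x = (1881.603706·12.018 − 167.214·4212.646290) / -14328.748380 = 47.582685
y = (146.412·4212.646290 − 1881.603706·96.214) / -14328.748380 = -30.410566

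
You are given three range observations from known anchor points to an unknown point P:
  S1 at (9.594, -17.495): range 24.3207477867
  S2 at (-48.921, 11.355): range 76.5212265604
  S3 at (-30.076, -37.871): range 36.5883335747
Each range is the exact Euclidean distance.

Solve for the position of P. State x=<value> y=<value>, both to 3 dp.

eq1: (x − 9.594)² + (y + 17.495)² = 24.3207477867²
eq2: (x + 48.921)² + (y − 11.355)² = 76.5212265604²
eq3: (x + 30.076)² + (y + 37.871)² = 36.5883335747²
eq3−eq1, eq3−eq2 (x²,y² cancel):
  79.340·x + 40.752·y = -1193.451175
  -37.690·x + 98.452·y = -4333.370112
det = 79.340·98.452 − 40.752·-37.690 = 9347.124560
x = (-1193.451175·98.452 − 40.752·-4333.370112) / 9347.124560 = 6.322355
y = (79.340·-4333.370112 − -1193.451175·-37.690) / 9347.124560 = -41.594691

x=6.322 y=-41.595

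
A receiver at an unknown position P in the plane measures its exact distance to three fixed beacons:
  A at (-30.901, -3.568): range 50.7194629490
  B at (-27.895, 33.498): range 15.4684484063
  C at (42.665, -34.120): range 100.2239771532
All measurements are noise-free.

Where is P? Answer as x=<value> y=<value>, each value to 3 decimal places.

x=-18.171 y=45.528

eq1: (x + 30.901)² + (y + 3.568)² = 50.7194629490²
eq2: (x + 27.895)² + (y − 33.498)² = 15.4684484063²
eq3: (x − 42.665)² + (y + 34.120)² = 100.2239771532²
eq1−eq3, eq1−eq2 (x²,y² cancel):
  147.132·x − 61.104·y = -5455.507475
  6.012·x + 74.132·y = 3265.835630
det = 147.132·74.132 − -61.104·6.012 = 11274.546672
x = (-5455.507475·74.132 − -61.104·3265.835630) / 11274.546672 = -18.171202
y = (147.132·3265.835630 − -5455.507475·6.012) / 11274.546672 = 45.527989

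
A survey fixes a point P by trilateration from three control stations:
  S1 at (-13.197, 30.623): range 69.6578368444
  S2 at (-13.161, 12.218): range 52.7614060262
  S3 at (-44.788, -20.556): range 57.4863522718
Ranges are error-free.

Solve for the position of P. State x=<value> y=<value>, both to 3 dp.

eq1: (x + 13.197)² + (y − 30.623)² = 69.6578368444²
eq2: (x + 13.161)² + (y − 12.218)² = 52.7614060262²
eq3: (x + 44.788)² + (y + 20.556)² = 57.4863522718²
eq1−eq3, eq1−eq2 (x²,y² cancel):
  -63.182·x − 102.358·y = 2864.118678
  0.072·x − 36.810·y = 1279.010775
det = -63.182·-36.810 − -102.358·0.072 = 2333.099196
x = (2864.118678·-36.810 − -102.358·1279.010775) / 2333.099196 = 10.924858
y = (-63.182·1279.010775 − 2864.118678·0.072) / 2333.099196 = -34.724917

x=10.925 y=-34.725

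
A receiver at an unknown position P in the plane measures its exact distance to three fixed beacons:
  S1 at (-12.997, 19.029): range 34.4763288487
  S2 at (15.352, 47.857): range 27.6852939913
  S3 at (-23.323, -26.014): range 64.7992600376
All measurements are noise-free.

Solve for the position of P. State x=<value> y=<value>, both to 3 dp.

eq1: (x + 12.997)² + (y − 19.029)² = 34.4763288487²
eq2: (x − 15.352)² + (y − 47.857)² = 27.6852939913²
eq3: (x + 23.323)² + (y + 26.014)² = 64.7992600376²
eq2−eq3, eq2−eq1 (x²,y² cancel):
  -77.350·x − 147.742·y = -4737.754426
  -56.698·x − 57.656·y = -2417.093251
det = -77.350·-57.656 − -147.742·-56.698 = -3916.984316
x = (-4737.754426·-57.656 − -147.742·-2417.093251) / -3916.984316 = 21.431340
y = (-77.350·-2417.093251 − -4737.754426·-56.698) / -3916.984316 = 20.847425

x=21.431 y=20.847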